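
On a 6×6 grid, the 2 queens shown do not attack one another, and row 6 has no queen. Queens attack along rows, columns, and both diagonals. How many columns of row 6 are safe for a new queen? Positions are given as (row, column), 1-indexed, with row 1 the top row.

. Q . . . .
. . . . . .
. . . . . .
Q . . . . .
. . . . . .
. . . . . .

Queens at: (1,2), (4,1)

(1,2) attacks row 6 at column 2.
(4,1) attacks row 6 at column 1 and diagonals 3.
Attacked columns: {1, 2, 3}. Safe: {4, 5, 6}.

3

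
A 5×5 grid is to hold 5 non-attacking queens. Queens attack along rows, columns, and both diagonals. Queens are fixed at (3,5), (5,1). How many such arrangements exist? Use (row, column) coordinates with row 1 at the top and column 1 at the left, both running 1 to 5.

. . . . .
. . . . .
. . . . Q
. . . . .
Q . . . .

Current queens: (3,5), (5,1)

1

Branch on row 1: col 2 → 0; col 4 → 1.
Sum: 0 + 1 = 1.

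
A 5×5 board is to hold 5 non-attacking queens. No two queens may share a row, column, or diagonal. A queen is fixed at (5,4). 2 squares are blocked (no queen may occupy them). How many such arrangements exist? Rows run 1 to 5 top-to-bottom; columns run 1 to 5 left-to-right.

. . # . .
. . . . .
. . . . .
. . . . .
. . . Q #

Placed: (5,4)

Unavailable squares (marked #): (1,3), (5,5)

2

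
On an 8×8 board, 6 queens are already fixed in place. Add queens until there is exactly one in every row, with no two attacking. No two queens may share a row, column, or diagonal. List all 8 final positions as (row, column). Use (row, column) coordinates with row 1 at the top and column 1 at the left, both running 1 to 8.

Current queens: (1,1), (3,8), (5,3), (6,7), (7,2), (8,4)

(1,1) (2,5) (3,8) (4,6) (5,3) (6,7) (7,2) (8,4)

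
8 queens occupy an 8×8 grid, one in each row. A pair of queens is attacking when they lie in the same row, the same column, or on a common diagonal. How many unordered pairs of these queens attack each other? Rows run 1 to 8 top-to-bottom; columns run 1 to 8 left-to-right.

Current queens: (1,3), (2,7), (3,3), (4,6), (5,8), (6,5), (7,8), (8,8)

6

Same column: (1,3)–(3,3) (column 3); (5,8)–(7,8) (column 8); (5,8)–(8,8) (column 8); (7,8)–(8,8) (column 8).
Same diagonal: (1,3)–(4,6) (|1−4| = |3−6| = 3); (3,3)–(8,8) (|3−8| = |3−8| = 5).
Total attacking pairs: 6.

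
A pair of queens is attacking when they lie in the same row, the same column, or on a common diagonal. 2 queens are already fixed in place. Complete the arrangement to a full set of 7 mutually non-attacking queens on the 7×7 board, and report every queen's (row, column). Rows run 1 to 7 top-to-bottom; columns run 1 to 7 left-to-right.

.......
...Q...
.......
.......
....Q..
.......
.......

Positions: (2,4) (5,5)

(1,6) (2,4) (3,2) (4,7) (5,5) (6,3) (7,1)

Row 1: attacked by (2,4)→{3,4,5}; (5,5)→{1,5}. Safe: 2, 6, 7. Place at column 6.
Row 3: attacked by (1,6)→{4,6}; (2,4)→{3,4,5}; (5,5)→{3,5,7}. Safe: 1, 2. Place at column 2.
Row 4: attacked by (1,6)→{3,6}; (2,4)→{2,4,6}; (3,2)→{1,2,3}; (5,5)→{4,5,6}. Safe: 7. Place at column 7.
Row 6: attacked by (1,6)→{1,6}; (2,4)→{4}; (3,2)→{2,5}; (4,7)→{5,7}; (5,5)→{4,5,6}. Safe: 3. Place at column 3.
Row 7: attacked by (1,6)→{6}; (2,4)→{4}; (3,2)→{2,6}; (4,7)→{4,7}; (5,5)→{3,5,7}; (6,3)→{2,3,4}. Safe: 1. Place at column 1.
Columns [6, 4, 2, 7, 5, 3, 1], r−c [-5, -2, 1, -3, 0, 3, 6], r+c [7, 6, 5, 11, 10, 9, 8] are all distinct, so no two queens attack.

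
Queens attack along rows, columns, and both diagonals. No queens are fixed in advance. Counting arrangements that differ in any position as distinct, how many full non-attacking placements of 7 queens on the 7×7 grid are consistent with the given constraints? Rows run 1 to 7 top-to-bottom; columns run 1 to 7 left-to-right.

Branch on row 1: col 1 → 4; col 2 → 7; col 3 → 6; col 4 → 6; col 5 → 6; col 6 → 7; col 7 → 4.
Sum: 4 + 7 + 6 + 6 + 6 + 7 + 4 = 40.
(This is the classic 7-queens count.)

40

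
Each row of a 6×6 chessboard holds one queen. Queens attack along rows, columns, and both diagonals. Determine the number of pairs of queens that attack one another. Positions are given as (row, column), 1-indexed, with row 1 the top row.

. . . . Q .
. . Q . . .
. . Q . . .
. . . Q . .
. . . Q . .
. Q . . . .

5

Same column: (2,3)–(3,3) (column 3); (4,4)–(5,4) (column 4).
Same diagonal: (1,5)–(3,3) (|1−3| = |5−3| = 2); (3,3)–(4,4) (|3−4| = |3−4| = 1); (4,4)–(6,2) (|4−6| = |4−2| = 2).
Total attacking pairs: 5.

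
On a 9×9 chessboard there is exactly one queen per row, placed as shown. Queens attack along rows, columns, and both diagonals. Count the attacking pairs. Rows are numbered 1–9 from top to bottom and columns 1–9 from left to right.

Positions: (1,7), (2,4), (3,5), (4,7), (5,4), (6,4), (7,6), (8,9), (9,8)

10

Same column: (1,7)–(4,7) (column 7); (2,4)–(5,4) (column 4); (2,4)–(6,4) (column 4); (5,4)–(6,4) (column 4).
Same diagonal: (1,7)–(3,5) (|1−3| = |7−5| = 2); (2,4)–(3,5) (|2−3| = |4−5| = 1); (5,4)–(7,6) (|5−7| = |4−6| = 2); (5,4)–(9,8) (|5−9| = |4−8| = 4); (7,6)–(9,8) (|7−9| = |6−8| = 2); (8,9)–(9,8) (|8−9| = |9−8| = 1).
Total attacking pairs: 10.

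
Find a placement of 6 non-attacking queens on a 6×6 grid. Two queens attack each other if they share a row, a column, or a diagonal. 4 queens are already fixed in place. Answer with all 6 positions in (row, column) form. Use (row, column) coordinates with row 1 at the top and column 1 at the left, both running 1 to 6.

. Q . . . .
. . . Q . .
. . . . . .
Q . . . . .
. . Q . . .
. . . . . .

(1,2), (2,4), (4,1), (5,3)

Row 3: attacked by (1,2)→{2,4}; (2,4)→{3,4,5}; (4,1)→{1,2}; (5,3)→{1,3,5}. Safe: 6. Place at column 6.
Row 6: attacked by (1,2)→{2}; (2,4)→{4}; (3,6)→{3,6}; (4,1)→{1,3}; (5,3)→{2,3,4}. Safe: 5. Place at column 5.
Columns [2, 4, 6, 1, 3, 5], r−c [-1, -2, -3, 3, 2, 1], r+c [3, 6, 9, 5, 8, 11] are all distinct, so no two queens attack.

(1,2) (2,4) (3,6) (4,1) (5,3) (6,5)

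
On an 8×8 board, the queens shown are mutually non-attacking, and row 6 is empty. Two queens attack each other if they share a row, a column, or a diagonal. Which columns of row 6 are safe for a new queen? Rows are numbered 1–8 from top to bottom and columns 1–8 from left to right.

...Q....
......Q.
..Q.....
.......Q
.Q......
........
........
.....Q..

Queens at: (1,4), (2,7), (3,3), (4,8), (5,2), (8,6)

columns 5

(1,4) attacks row 6 at column 4.
(2,7) attacks row 6 at column 7 and diagonals 3.
(3,3) attacks row 6 at column 3 and diagonals 6.
(4,8) attacks row 6 at column 8 and diagonals 6.
(5,2) attacks row 6 at column 2 and diagonals 1, 3.
(8,6) attacks row 6 at column 6 and diagonals 4, 8.
Attacked columns: {1, 2, 3, 4, 6, 7, 8}. Safe: {5}.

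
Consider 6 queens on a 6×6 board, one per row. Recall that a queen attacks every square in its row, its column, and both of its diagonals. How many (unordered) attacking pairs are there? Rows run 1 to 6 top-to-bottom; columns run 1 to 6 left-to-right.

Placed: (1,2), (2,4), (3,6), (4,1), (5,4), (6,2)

Same column: (1,2)–(6,2) (column 2); (2,4)–(5,4) (column 4).
Same diagonal: (3,6)–(5,4) (|3−5| = |6−4| = 2).
Total attacking pairs: 3.

3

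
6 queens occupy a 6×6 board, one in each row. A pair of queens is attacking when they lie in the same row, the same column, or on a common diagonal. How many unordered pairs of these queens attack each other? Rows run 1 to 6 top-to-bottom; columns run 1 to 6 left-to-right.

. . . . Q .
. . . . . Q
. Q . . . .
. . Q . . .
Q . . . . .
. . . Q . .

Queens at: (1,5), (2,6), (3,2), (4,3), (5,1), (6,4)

Same diagonal: (1,5)–(2,6) (|1−2| = |5−6| = 1); (1,5)–(5,1) (|1−5| = |5−1| = 4); (3,2)–(4,3) (|3−4| = |2−3| = 1).
Total attacking pairs: 3.

3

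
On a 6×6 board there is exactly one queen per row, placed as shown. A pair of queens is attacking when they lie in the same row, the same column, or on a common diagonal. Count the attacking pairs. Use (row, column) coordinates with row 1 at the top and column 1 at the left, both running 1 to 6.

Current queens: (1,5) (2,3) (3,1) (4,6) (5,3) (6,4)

5

Same column: (2,3)–(5,3) (column 3).
Same diagonal: (3,1)–(5,3) (|3−5| = |1−3| = 2); (3,1)–(6,4) (|3−6| = |1−4| = 3); (4,6)–(6,4) (|4−6| = |6−4| = 2); (5,3)–(6,4) (|5−6| = |3−4| = 1).
Total attacking pairs: 5.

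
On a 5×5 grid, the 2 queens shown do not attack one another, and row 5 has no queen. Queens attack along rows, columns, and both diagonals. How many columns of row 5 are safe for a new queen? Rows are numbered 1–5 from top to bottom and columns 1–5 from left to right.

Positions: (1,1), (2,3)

(1,1) attacks row 5 at column 1 and diagonals 5.
(2,3) attacks row 5 at column 3.
Attacked columns: {1, 3, 5}. Safe: {2, 4}.

2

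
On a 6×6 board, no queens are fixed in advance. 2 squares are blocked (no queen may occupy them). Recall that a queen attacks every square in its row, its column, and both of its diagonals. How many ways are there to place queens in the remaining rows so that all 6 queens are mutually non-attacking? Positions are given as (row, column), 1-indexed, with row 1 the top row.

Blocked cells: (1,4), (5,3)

Branch on row 1: col 1 → 0; col 2 → 0; col 3 → 1; col 5 → 1; col 6 → 0.
Sum: 0 + 0 + 1 + 1 + 0 = 2.

2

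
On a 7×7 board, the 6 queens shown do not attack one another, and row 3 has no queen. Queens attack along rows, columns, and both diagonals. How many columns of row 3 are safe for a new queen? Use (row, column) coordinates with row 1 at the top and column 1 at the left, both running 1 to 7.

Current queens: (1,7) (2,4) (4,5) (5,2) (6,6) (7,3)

(1,7) attacks row 3 at column 7 and diagonals 5.
(2,4) attacks row 3 at column 4 and diagonals 3, 5.
(4,5) attacks row 3 at column 5 and diagonals 4, 6.
(5,2) attacks row 3 at column 2 and diagonals 4.
(6,6) attacks row 3 at column 6 and diagonals 3.
(7,3) attacks row 3 at column 3 and diagonals 7.
Attacked columns: {2, 3, 4, 5, 6, 7}. Safe: {1}.

1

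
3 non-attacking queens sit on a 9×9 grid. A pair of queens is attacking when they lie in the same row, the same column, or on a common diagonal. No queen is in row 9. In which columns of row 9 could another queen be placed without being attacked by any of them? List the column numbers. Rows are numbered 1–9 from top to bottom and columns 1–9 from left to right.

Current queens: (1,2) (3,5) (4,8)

columns 1, 4, 6, 7, 9

(1,2) attacks row 9 at column 2.
(3,5) attacks row 9 at column 5.
(4,8) attacks row 9 at column 8 and diagonals 3.
Attacked columns: {2, 3, 5, 8}. Safe: {1, 4, 6, 7, 9}.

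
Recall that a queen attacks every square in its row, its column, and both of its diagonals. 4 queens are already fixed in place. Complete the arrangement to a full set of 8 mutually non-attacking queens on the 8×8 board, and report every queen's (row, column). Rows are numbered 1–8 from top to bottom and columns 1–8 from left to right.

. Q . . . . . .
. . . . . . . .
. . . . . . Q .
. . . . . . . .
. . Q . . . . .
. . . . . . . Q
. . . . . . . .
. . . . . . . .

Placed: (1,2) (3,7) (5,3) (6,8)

(1,2) (2,5) (3,7) (4,1) (5,3) (6,8) (7,6) (8,4)

Row 2: attacked by (1,2)→{1,2,3}; (3,7)→{6,7,8}; (5,3)→{3,6}; (6,8)→{4,8}. Safe: 5. Place at column 5.
Row 4: attacked by (1,2)→{2,5}; (2,5)→{3,5,7}; (3,7)→{6,7,8}; (5,3)→{2,3,4}; (6,8)→{6,8}. Safe: 1. Place at column 1.
Row 7: attacked by (1,2)→{2,8}; (2,5)→{5}; (3,7)→{3,7}; (4,1)→{1,4}; (5,3)→{1,3,5}; (6,8)→{7,8}. Safe: 6. Place at column 6.
Row 8: attacked by (1,2)→{2}; (2,5)→{5}; (3,7)→{2,7}; (4,1)→{1,5}; (5,3)→{3,6}; (6,8)→{6,8}; (7,6)→{5,6,7}. Safe: 4. Place at column 4.
Columns [2, 5, 7, 1, 3, 8, 6, 4], r−c [-1, -3, -4, 3, 2, -2, 1, 4], r+c [3, 7, 10, 5, 8, 14, 13, 12] are all distinct, so no two queens attack.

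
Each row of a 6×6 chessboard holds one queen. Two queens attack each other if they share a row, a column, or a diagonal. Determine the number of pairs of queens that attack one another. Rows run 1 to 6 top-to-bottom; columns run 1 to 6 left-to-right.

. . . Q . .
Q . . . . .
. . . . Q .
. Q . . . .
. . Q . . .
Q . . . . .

Same column: (2,1)–(6,1) (column 1).
Same diagonal: (3,5)–(5,3) (|3−5| = |5−3| = 2); (4,2)–(5,3) (|4−5| = |2−3| = 1).
Total attacking pairs: 3.

3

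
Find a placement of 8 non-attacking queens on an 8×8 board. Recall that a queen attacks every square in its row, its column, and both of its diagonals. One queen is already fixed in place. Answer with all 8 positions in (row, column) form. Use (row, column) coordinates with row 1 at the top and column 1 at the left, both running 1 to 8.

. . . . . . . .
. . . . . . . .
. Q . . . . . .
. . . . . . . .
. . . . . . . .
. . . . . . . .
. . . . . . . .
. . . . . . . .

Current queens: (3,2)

(1,7) (2,4) (3,2) (4,8) (5,6) (6,1) (7,3) (8,5)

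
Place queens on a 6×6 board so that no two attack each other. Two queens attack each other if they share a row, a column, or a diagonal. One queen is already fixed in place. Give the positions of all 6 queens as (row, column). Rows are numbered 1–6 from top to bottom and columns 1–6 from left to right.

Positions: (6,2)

Row 1: attacked by (6,2)→{2}. Safe: 1, 3, 4, 5, 6. Place at column 5.
Row 2: attacked by (1,5)→{4,5,6}; (6,2)→{2,6}. Safe: 1, 3. Place at column 3.
Row 3: attacked by (1,5)→{3,5}; (2,3)→{2,3,4}; (6,2)→{2,5}. Safe: 1, 6. Place at column 1.
Row 4: attacked by (1,5)→{2,5}; (2,3)→{1,3,5}; (3,1)→{1,2}; (6,2)→{2,4}. Safe: 6. Place at column 6.
Row 5: attacked by (1,5)→{1,5}; (2,3)→{3,6}; (3,1)→{1,3}; (4,6)→{5,6}; (6,2)→{1,2,3}. Safe: 4. Place at column 4.
Columns [5, 3, 1, 6, 4, 2], r−c [-4, -1, 2, -2, 1, 4], r+c [6, 5, 4, 10, 9, 8] are all distinct, so no two queens attack.

(1,5) (2,3) (3,1) (4,6) (5,4) (6,2)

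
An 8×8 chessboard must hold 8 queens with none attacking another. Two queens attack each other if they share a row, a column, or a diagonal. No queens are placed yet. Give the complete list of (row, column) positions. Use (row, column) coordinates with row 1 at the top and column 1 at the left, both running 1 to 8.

(1,6) (2,2) (3,7) (4,1) (5,4) (6,8) (7,5) (8,3)

Row 1: Safe: 1, 2, 3, 4, 5, 6, 7, 8. Place at column 6.
Row 2: attacked by (1,6)→{5,6,7}. Safe: 1, 2, 3, 4, 8. Place at column 2.
Row 3: attacked by (1,6)→{4,6,8}; (2,2)→{1,2,3}. Safe: 5, 7. Place at column 7.
Row 4: attacked by (1,6)→{3,6}; (2,2)→{2,4}; (3,7)→{6,7,8}. Safe: 1, 5. Place at column 1.
Row 5: attacked by (1,6)→{2,6}; (2,2)→{2,5}; (3,7)→{5,7}; (4,1)→{1,2}. Safe: 3, 4, 8. Place at column 4.
Row 6: attacked by (1,6)→{1,6}; (2,2)→{2,6}; (3,7)→{4,7}; (4,1)→{1,3}; (5,4)→{3,4,5}. Safe: 8. Place at column 8.
Row 7: attacked by (1,6)→{6}; (2,2)→{2,7}; (3,7)→{3,7}; (4,1)→{1,4}; (5,4)→{2,4,6}; (6,8)→{7,8}. Safe: 5. Place at column 5.
Row 8: attacked by (1,6)→{6}; (2,2)→{2,8}; (3,7)→{2,7}; (4,1)→{1,5}; (5,4)→{1,4,7}; (6,8)→{6,8}; (7,5)→{4,5,6}. Safe: 3. Place at column 3.
Columns [6, 2, 7, 1, 4, 8, 5, 3], r−c [-5, 0, -4, 3, 1, -2, 2, 5], r+c [7, 4, 10, 5, 9, 14, 12, 11] are all distinct, so no two queens attack.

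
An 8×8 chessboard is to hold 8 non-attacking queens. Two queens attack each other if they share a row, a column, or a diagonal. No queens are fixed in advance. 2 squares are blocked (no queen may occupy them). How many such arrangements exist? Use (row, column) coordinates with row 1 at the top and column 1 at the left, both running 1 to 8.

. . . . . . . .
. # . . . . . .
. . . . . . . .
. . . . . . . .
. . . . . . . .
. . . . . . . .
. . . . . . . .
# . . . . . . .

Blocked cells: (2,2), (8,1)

74

Branch on row 1: col 1 → 4; col 2 → 8; col 3 → 14; col 4 → 12; col 5 → 14; col 6 → 14; col 7 → 6; col 8 → 2.
Sum: 4 + 8 + 14 + 12 + 14 + 14 + 6 + 2 = 74.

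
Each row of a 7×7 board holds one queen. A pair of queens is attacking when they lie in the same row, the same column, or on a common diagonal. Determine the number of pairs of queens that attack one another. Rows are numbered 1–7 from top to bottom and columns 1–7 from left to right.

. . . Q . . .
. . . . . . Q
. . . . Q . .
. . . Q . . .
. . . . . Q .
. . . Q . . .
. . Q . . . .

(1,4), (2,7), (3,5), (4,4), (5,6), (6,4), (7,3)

5

Same column: (1,4)–(4,4) (column 4); (1,4)–(6,4) (column 4); (4,4)–(6,4) (column 4).
Same diagonal: (3,5)–(4,4) (|3−4| = |5−4| = 1); (6,4)–(7,3) (|6−7| = |4−3| = 1).
Total attacking pairs: 5.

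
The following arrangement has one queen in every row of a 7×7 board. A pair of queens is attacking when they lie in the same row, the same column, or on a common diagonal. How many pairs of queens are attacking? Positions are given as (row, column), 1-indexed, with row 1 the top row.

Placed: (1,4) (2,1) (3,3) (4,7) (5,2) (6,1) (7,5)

3

Same column: (2,1)–(6,1) (column 1).
Same diagonal: (1,4)–(4,7) (|1−4| = |4−7| = 3); (5,2)–(6,1) (|5−6| = |2−1| = 1).
Total attacking pairs: 3.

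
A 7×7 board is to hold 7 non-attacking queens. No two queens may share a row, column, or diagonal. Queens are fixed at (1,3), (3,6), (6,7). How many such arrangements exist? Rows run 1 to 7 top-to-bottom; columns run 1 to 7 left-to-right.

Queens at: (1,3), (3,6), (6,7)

2

Branch on row 2: col 1 → 2.
Sum: 2 = 2.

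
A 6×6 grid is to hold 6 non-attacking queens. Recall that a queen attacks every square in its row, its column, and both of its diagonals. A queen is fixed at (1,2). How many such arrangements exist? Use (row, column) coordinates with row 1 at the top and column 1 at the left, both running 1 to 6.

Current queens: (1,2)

Branch on row 2: col 4 → 1; col 5 → 0; col 6 → 0.
Sum: 1 + 0 + 0 = 1.

1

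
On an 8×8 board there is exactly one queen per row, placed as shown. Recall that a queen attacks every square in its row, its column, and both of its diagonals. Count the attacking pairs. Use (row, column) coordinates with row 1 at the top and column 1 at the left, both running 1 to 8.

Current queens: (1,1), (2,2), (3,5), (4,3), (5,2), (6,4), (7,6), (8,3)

5

Same column: (2,2)–(5,2) (column 2); (4,3)–(8,3) (column 3).
Same diagonal: (1,1)–(2,2) (|1−2| = |1−2| = 1); (4,3)–(5,2) (|4−5| = |3−2| = 1); (4,3)–(7,6) (|4−7| = |3−6| = 3).
Total attacking pairs: 5.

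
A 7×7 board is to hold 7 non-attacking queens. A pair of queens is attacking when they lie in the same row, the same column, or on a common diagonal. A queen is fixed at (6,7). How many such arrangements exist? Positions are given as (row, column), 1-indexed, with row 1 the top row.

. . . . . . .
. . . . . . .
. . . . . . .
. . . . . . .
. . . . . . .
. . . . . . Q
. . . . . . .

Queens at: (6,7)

7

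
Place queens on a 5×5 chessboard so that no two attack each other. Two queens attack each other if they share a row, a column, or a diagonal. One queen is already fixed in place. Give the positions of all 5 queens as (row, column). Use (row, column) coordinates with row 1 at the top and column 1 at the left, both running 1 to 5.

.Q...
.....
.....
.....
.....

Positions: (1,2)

(1,2) (2,4) (3,1) (4,3) (5,5)

Row 2: attacked by (1,2)→{1,2,3}. Safe: 4, 5. Place at column 4.
Row 3: attacked by (1,2)→{2,4}; (2,4)→{3,4,5}. Safe: 1. Place at column 1.
Row 4: attacked by (1,2)→{2,5}; (2,4)→{2,4}; (3,1)→{1,2}. Safe: 3. Place at column 3.
Row 5: attacked by (1,2)→{2}; (2,4)→{1,4}; (3,1)→{1,3}; (4,3)→{2,3,4}. Safe: 5. Place at column 5.
Columns [2, 4, 1, 3, 5], r−c [-1, -2, 2, 1, 0], r+c [3, 6, 4, 7, 10] are all distinct, so no two queens attack.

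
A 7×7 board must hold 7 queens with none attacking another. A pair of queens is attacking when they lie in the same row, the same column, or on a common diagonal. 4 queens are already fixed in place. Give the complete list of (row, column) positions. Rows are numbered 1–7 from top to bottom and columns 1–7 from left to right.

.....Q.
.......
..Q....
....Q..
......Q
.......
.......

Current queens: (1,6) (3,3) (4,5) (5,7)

(1,6) (2,1) (3,3) (4,5) (5,7) (6,2) (7,4)

Row 2: attacked by (1,6)→{5,6,7}; (3,3)→{2,3,4}; (4,5)→{3,5,7}; (5,7)→{4,7}. Safe: 1. Place at column 1.
Row 6: attacked by (1,6)→{1,6}; (2,1)→{1,5}; (3,3)→{3,6}; (4,5)→{3,5,7}; (5,7)→{6,7}. Safe: 2, 4. Place at column 2.
Row 7: attacked by (1,6)→{6}; (2,1)→{1,6}; (3,3)→{3,7}; (4,5)→{2,5}; (5,7)→{5,7}; (6,2)→{1,2,3}. Safe: 4. Place at column 4.
Columns [6, 1, 3, 5, 7, 2, 4], r−c [-5, 1, 0, -1, -2, 4, 3], r+c [7, 3, 6, 9, 12, 8, 11] are all distinct, so no two queens attack.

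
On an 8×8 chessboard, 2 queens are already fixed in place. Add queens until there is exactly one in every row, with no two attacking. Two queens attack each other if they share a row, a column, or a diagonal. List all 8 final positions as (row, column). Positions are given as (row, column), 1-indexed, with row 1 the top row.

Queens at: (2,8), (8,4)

(1,2) (2,8) (3,6) (4,1) (5,3) (6,5) (7,7) (8,4)

Row 1: attacked by (2,8)→{7,8}; (8,4)→{4}. Safe: 1, 2, 3, 5, 6. Place at column 2.
Row 3: attacked by (1,2)→{2,4}; (2,8)→{7,8}; (8,4)→{4}. Safe: 1, 3, 5, 6. Place at column 6.
Row 4: attacked by (1,2)→{2,5}; (2,8)→{6,8}; (3,6)→{5,6,7}; (8,4)→{4,8}. Safe: 1, 3. Place at column 1.
Row 5: attacked by (1,2)→{2,6}; (2,8)→{5,8}; (3,6)→{4,6,8}; (4,1)→{1,2}; (8,4)→{1,4,7}. Safe: 3. Place at column 3.
Row 6: attacked by (1,2)→{2,7}; (2,8)→{4,8}; (3,6)→{3,6}; (4,1)→{1,3}; (5,3)→{2,3,4}; (8,4)→{2,4,6}. Safe: 5. Place at column 5.
Row 7: attacked by (1,2)→{2,8}; (2,8)→{3,8}; (3,6)→{2,6}; (4,1)→{1,4}; (5,3)→{1,3,5}; (6,5)→{4,5,6}; (8,4)→{3,4,5}. Safe: 7. Place at column 7.
Columns [2, 8, 6, 1, 3, 5, 7, 4], r−c [-1, -6, -3, 3, 2, 1, 0, 4], r+c [3, 10, 9, 5, 8, 11, 14, 12] are all distinct, so no two queens attack.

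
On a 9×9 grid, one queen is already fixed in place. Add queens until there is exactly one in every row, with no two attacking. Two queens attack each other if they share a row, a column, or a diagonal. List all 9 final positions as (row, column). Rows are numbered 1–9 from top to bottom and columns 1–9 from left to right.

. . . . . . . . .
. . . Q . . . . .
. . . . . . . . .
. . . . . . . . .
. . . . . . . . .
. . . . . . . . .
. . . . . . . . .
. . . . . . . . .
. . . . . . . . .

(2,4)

(1,9) (2,4) (3,1) (4,5) (5,8) (6,2) (7,7) (8,3) (9,6)

Row 1: attacked by (2,4)→{3,4,5}. Safe: 1, 2, 6, 7, 8, 9. Place at column 9.
Row 3: attacked by (1,9)→{7,9}; (2,4)→{3,4,5}. Safe: 1, 2, 6, 8. Place at column 1.
Row 4: attacked by (1,9)→{6,9}; (2,4)→{2,4,6}; (3,1)→{1,2}. Safe: 3, 5, 7, 8. Place at column 5.
Row 5: attacked by (1,9)→{5,9}; (2,4)→{1,4,7}; (3,1)→{1,3}; (4,5)→{4,5,6}. Safe: 2, 8. Place at column 8.
Row 6: attacked by (1,9)→{4,9}; (2,4)→{4,8}; (3,1)→{1,4}; (4,5)→{3,5,7}; (5,8)→{7,8,9}. Safe: 2, 6. Place at column 2.
Row 7: attacked by (1,9)→{3,9}; (2,4)→{4,9}; (3,1)→{1,5}; (4,5)→{2,5,8}; (5,8)→{6,8}; (6,2)→{1,2,3}. Safe: 7. Place at column 7.
Row 8: attacked by (1,9)→{2,9}; (2,4)→{4}; (3,1)→{1,6}; (4,5)→{1,5,9}; (5,8)→{5,8}; (6,2)→{2,4}; (7,7)→{6,7,8}. Safe: 3. Place at column 3.
Row 9: attacked by (1,9)→{1,9}; (2,4)→{4}; (3,1)→{1,7}; (4,5)→{5}; (5,8)→{4,8}; (6,2)→{2,5}; (7,7)→{5,7,9}; (8,3)→{2,3,4}. Safe: 6. Place at column 6.
Columns [9, 4, 1, 5, 8, 2, 7, 3, 6], r−c [-8, -2, 2, -1, -3, 4, 0, 5, 3], r+c [10, 6, 4, 9, 13, 8, 14, 11, 15] are all distinct, so no two queens attack.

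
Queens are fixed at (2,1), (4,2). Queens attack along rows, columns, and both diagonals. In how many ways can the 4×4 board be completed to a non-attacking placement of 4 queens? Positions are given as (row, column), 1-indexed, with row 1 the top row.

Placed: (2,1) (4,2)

1

Branch on row 1: col 3 → 1; col 4 → 0.
Sum: 1 + 0 = 1.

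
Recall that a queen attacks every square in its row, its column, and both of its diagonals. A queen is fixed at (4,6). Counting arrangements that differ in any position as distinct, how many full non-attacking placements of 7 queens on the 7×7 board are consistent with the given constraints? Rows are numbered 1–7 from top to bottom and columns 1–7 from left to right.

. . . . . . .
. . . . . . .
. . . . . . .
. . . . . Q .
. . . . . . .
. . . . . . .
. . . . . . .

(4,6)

Branch on row 1: col 1 → 1; col 2 → 0; col 4 → 2; col 5 → 2; col 7 → 1.
Sum: 1 + 0 + 2 + 2 + 1 = 6.

6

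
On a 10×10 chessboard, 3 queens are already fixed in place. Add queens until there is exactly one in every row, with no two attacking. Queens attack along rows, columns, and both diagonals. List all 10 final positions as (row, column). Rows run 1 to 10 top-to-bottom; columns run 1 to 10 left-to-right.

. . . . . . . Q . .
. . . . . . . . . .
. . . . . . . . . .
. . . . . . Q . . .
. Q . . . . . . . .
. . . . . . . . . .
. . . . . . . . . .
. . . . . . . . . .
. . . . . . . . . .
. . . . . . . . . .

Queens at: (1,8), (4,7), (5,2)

(1,8) (2,4) (3,1) (4,7) (5,2) (6,10) (7,6) (8,9) (9,3) (10,5)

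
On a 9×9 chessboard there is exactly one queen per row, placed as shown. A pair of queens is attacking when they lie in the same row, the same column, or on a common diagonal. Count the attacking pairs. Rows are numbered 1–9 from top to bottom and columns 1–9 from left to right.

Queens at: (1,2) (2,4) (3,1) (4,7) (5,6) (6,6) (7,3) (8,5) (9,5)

Same column: (5,6)–(6,6) (column 6); (8,5)–(9,5) (column 5).
Same diagonal: (1,2)–(5,6) (|1−5| = |2−6| = 4); (4,7)–(5,6) (|4−5| = |7−6| = 1); (7,3)–(9,5) (|7−9| = |3−5| = 2).
Total attacking pairs: 5.

5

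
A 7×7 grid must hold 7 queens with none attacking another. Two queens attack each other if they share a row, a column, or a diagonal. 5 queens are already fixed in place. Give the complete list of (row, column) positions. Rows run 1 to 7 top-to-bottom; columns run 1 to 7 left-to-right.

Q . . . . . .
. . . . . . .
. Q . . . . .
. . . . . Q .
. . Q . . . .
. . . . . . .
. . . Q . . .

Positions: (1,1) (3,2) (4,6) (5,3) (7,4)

Row 2: attacked by (1,1)→{1,2}; (3,2)→{1,2,3}; (4,6)→{4,6}; (5,3)→{3,6}; (7,4)→{4}. Safe: 5, 7. Place at column 5.
Row 6: attacked by (1,1)→{1,6}; (2,5)→{1,5}; (3,2)→{2,5}; (4,6)→{4,6}; (5,3)→{2,3,4}; (7,4)→{3,4,5}. Safe: 7. Place at column 7.
Columns [1, 5, 2, 6, 3, 7, 4], r−c [0, -3, 1, -2, 2, -1, 3], r+c [2, 7, 5, 10, 8, 13, 11] are all distinct, so no two queens attack.

(1,1) (2,5) (3,2) (4,6) (5,3) (6,7) (7,4)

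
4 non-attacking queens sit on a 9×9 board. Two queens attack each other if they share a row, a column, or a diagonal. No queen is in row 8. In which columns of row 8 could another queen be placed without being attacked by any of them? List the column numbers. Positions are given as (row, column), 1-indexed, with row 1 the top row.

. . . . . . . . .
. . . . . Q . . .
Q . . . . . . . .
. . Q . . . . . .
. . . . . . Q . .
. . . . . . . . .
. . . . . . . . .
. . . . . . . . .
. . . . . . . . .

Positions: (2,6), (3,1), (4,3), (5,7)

(2,6) attacks row 8 at column 6.
(3,1) attacks row 8 at column 1 and diagonals 6.
(4,3) attacks row 8 at column 3 and diagonals 7.
(5,7) attacks row 8 at column 7 and diagonals 4.
Attacked columns: {1, 3, 4, 6, 7}. Safe: {2, 5, 8, 9}.

columns 2, 5, 8, 9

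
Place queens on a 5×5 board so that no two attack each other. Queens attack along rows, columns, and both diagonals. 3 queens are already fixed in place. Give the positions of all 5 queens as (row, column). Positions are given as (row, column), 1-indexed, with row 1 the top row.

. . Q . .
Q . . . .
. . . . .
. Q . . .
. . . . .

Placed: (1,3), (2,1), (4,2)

Row 3: attacked by (1,3)→{1,3,5}; (2,1)→{1,2}; (4,2)→{1,2,3}. Safe: 4. Place at column 4.
Row 5: attacked by (1,3)→{3}; (2,1)→{1,4}; (3,4)→{2,4}; (4,2)→{1,2,3}. Safe: 5. Place at column 5.
Columns [3, 1, 4, 2, 5], r−c [-2, 1, -1, 2, 0], r+c [4, 3, 7, 6, 10] are all distinct, so no two queens attack.

(1,3) (2,1) (3,4) (4,2) (5,5)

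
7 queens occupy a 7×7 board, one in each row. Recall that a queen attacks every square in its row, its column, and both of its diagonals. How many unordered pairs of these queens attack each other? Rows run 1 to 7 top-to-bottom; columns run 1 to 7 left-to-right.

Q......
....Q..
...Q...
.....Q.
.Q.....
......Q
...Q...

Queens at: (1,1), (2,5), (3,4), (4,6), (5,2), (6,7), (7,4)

Same column: (3,4)–(7,4) (column 4).
Same diagonal: (2,5)–(3,4) (|2−3| = |5−4| = 1); (2,5)–(5,2) (|2−5| = |5−2| = 3); (3,4)–(5,2) (|3−5| = |4−2| = 2); (3,4)–(6,7) (|3−6| = |4−7| = 3); (5,2)–(7,4) (|5−7| = |2−4| = 2).
Total attacking pairs: 6.

6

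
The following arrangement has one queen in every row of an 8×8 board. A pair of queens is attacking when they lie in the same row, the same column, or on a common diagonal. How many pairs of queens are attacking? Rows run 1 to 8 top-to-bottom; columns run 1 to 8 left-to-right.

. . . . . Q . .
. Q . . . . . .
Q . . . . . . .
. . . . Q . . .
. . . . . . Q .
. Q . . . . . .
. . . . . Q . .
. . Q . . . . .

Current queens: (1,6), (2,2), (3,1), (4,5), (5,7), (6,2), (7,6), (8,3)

Same column: (1,6)–(7,6) (column 6); (2,2)–(6,2) (column 2).
Same diagonal: (2,2)–(3,1) (|2−3| = |2−1| = 1).
Total attacking pairs: 3.

3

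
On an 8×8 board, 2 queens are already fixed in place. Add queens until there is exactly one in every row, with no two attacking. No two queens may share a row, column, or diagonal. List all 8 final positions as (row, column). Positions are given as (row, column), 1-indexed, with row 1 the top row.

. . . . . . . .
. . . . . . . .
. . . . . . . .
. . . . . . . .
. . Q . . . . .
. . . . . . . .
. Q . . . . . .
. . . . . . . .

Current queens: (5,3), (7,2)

(1,5) (2,8) (3,4) (4,1) (5,3) (6,6) (7,2) (8,7)

Row 1: attacked by (5,3)→{3,7}; (7,2)→{2,8}. Safe: 1, 4, 5, 6. Place at column 5.
Row 2: attacked by (1,5)→{4,5,6}; (5,3)→{3,6}; (7,2)→{2,7}. Safe: 1, 8. Place at column 8.
Row 3: attacked by (1,5)→{3,5,7}; (2,8)→{7,8}; (5,3)→{1,3,5}; (7,2)→{2,6}. Safe: 4. Place at column 4.
Row 4: attacked by (1,5)→{2,5,8}; (2,8)→{6,8}; (3,4)→{3,4,5}; (5,3)→{2,3,4}; (7,2)→{2,5}. Safe: 1, 7. Place at column 1.
Row 6: attacked by (1,5)→{5}; (2,8)→{4,8}; (3,4)→{1,4,7}; (4,1)→{1,3}; (5,3)→{2,3,4}; (7,2)→{1,2,3}. Safe: 6. Place at column 6.
Row 8: attacked by (1,5)→{5}; (2,8)→{2,8}; (3,4)→{4}; (4,1)→{1,5}; (5,3)→{3,6}; (6,6)→{4,6,8}; (7,2)→{1,2,3}. Safe: 7. Place at column 7.
Columns [5, 8, 4, 1, 3, 6, 2, 7], r−c [-4, -6, -1, 3, 2, 0, 5, 1], r+c [6, 10, 7, 5, 8, 12, 9, 15] are all distinct, so no two queens attack.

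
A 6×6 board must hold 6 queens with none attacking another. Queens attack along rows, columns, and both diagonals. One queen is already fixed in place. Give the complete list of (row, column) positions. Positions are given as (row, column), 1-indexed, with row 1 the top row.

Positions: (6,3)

Row 1: attacked by (6,3)→{3}. Safe: 1, 2, 4, 5, 6. Place at column 4.
Row 2: attacked by (1,4)→{3,4,5}; (6,3)→{3}. Safe: 1, 2, 6. Place at column 1.
Row 3: attacked by (1,4)→{2,4,6}; (2,1)→{1,2}; (6,3)→{3,6}. Safe: 5. Place at column 5.
Row 4: attacked by (1,4)→{1,4}; (2,1)→{1,3}; (3,5)→{4,5,6}; (6,3)→{1,3,5}. Safe: 2. Place at column 2.
Row 5: attacked by (1,4)→{4}; (2,1)→{1,4}; (3,5)→{3,5}; (4,2)→{1,2,3}; (6,3)→{2,3,4}. Safe: 6. Place at column 6.
Columns [4, 1, 5, 2, 6, 3], r−c [-3, 1, -2, 2, -1, 3], r+c [5, 3, 8, 6, 11, 9] are all distinct, so no two queens attack.

(1,4) (2,1) (3,5) (4,2) (5,6) (6,3)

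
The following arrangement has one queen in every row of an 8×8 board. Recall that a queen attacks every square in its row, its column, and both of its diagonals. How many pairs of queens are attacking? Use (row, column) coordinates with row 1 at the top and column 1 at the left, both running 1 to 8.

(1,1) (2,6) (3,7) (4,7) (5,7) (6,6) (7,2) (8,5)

7

Same column: (2,6)–(6,6) (column 6); (3,7)–(4,7) (column 7); (3,7)–(5,7) (column 7); (4,7)–(5,7) (column 7).
Same diagonal: (1,1)–(6,6) (|1−6| = |1−6| = 5); (2,6)–(3,7) (|2−3| = |6−7| = 1); (5,7)–(6,6) (|5−6| = |7−6| = 1).
Total attacking pairs: 7.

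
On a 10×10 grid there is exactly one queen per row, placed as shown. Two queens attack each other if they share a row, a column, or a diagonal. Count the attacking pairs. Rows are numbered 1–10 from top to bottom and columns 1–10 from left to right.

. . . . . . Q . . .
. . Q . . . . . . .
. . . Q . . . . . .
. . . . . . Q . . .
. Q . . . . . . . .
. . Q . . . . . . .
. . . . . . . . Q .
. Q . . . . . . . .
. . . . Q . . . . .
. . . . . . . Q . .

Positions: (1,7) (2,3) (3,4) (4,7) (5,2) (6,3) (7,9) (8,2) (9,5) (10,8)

6

Same column: (1,7)–(4,7) (column 7); (2,3)–(6,3) (column 3); (5,2)–(8,2) (column 2).
Same diagonal: (2,3)–(3,4) (|2−3| = |3−4| = 1); (3,4)–(5,2) (|3−5| = |4−2| = 2); (5,2)–(6,3) (|5−6| = |2−3| = 1).
Total attacking pairs: 6.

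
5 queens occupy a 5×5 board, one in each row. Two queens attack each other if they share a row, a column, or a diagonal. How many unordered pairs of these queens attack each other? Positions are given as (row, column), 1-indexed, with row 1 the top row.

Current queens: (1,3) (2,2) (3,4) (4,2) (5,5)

3

Same column: (2,2)–(4,2) (column 2).
Same diagonal: (1,3)–(2,2) (|1−2| = |3−2| = 1); (2,2)–(5,5) (|2−5| = |2−5| = 3).
Total attacking pairs: 3.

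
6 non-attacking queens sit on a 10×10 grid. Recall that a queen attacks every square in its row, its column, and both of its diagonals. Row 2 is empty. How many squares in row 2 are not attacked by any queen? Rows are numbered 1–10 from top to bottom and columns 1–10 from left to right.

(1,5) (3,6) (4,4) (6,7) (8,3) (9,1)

1

(1,5) attacks row 2 at column 5 and diagonals 4, 6.
(3,6) attacks row 2 at column 6 and diagonals 5, 7.
(4,4) attacks row 2 at column 4 and diagonals 2, 6.
(6,7) attacks row 2 at column 7 and diagonals 3.
(8,3) attacks row 2 at column 3 and diagonals 9.
(9,1) attacks row 2 at column 1 and diagonals 8.
Attacked columns: {1, 2, 3, 4, 5, 6, 7, 8, 9}. Safe: {10}.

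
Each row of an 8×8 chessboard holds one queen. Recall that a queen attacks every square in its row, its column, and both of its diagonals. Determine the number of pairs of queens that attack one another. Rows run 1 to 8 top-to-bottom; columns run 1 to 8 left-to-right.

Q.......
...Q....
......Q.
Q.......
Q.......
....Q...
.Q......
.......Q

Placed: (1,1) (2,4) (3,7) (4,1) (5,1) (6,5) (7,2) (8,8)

Same column: (1,1)–(4,1) (column 1); (1,1)–(5,1) (column 1); (4,1)–(5,1) (column 1).
Same diagonal: (1,1)–(8,8) (|1−8| = |1−8| = 7); (2,4)–(5,1) (|2−5| = |4−1| = 3).
Total attacking pairs: 5.

5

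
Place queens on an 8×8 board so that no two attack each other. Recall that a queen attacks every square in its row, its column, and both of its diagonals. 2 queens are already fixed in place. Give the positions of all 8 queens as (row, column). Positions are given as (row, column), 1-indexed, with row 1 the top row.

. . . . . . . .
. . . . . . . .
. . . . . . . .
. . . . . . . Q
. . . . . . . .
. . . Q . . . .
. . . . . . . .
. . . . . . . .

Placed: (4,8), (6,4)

(1,2) (2,7) (3,5) (4,8) (5,1) (6,4) (7,6) (8,3)

Row 1: attacked by (4,8)→{5,8}; (6,4)→{4}. Safe: 1, 2, 3, 6, 7. Place at column 2.
Row 2: attacked by (1,2)→{1,2,3}; (4,8)→{6,8}; (6,4)→{4,8}. Safe: 5, 7. Place at column 7.
Row 3: attacked by (1,2)→{2,4}; (2,7)→{6,7,8}; (4,8)→{7,8}; (6,4)→{1,4,7}. Safe: 3, 5. Place at column 5.
Row 5: attacked by (1,2)→{2,6}; (2,7)→{4,7}; (3,5)→{3,5,7}; (4,8)→{7,8}; (6,4)→{3,4,5}. Safe: 1. Place at column 1.
Row 7: attacked by (1,2)→{2,8}; (2,7)→{2,7}; (3,5)→{1,5}; (4,8)→{5,8}; (5,1)→{1,3}; (6,4)→{3,4,5}. Safe: 6. Place at column 6.
Row 8: attacked by (1,2)→{2}; (2,7)→{1,7}; (3,5)→{5}; (4,8)→{4,8}; (5,1)→{1,4}; (6,4)→{2,4,6}; (7,6)→{5,6,7}. Safe: 3. Place at column 3.
Columns [2, 7, 5, 8, 1, 4, 6, 3], r−c [-1, -5, -2, -4, 4, 2, 1, 5], r+c [3, 9, 8, 12, 6, 10, 13, 11] are all distinct, so no two queens attack.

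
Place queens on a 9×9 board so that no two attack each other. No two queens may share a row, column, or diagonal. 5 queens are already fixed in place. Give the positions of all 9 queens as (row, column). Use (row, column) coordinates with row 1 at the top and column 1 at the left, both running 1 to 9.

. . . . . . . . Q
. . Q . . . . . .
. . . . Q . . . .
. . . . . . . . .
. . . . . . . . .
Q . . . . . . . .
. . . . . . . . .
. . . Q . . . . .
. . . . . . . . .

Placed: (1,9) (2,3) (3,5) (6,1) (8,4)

Row 4: attacked by (1,9)→{6,9}; (2,3)→{1,3,5}; (3,5)→{4,5,6}; (6,1)→{1,3}; (8,4)→{4,8}. Safe: 2, 7. Place at column 2.
Row 5: attacked by (1,9)→{5,9}; (2,3)→{3,6}; (3,5)→{3,5,7}; (4,2)→{1,2,3}; (6,1)→{1,2}; (8,4)→{1,4,7}. Safe: 8. Place at column 8.
Row 7: attacked by (1,9)→{3,9}; (2,3)→{3,8}; (3,5)→{1,5,9}; (4,2)→{2,5}; (5,8)→{6,8}; (6,1)→{1,2}; (8,4)→{3,4,5}. Safe: 7. Place at column 7.
Row 9: attacked by (1,9)→{1,9}; (2,3)→{3}; (3,5)→{5}; (4,2)→{2,7}; (5,8)→{4,8}; (6,1)→{1,4}; (7,7)→{5,7,9}; (8,4)→{3,4,5}. Safe: 6. Place at column 6.
Columns [9, 3, 5, 2, 8, 1, 7, 4, 6], r−c [-8, -1, -2, 2, -3, 5, 0, 4, 3], r+c [10, 5, 8, 6, 13, 7, 14, 12, 15] are all distinct, so no two queens attack.

(1,9) (2,3) (3,5) (4,2) (5,8) (6,1) (7,7) (8,4) (9,6)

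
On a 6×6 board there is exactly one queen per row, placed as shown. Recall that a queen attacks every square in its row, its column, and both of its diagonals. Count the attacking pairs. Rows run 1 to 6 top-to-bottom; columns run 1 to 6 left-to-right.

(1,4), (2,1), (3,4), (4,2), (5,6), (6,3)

Same column: (1,4)–(3,4) (column 4).
Same diagonal: (3,4)–(5,6) (|3−5| = |4−6| = 2).
Total attacking pairs: 2.

2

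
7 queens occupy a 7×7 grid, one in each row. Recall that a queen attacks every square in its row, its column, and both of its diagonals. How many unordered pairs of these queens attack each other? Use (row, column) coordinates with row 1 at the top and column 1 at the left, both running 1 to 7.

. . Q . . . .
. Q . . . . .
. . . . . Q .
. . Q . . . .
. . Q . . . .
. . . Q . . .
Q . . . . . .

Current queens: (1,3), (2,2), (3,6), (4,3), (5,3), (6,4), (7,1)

6

Same column: (1,3)–(4,3) (column 3); (1,3)–(5,3) (column 3); (4,3)–(5,3) (column 3).
Same diagonal: (1,3)–(2,2) (|1−2| = |3−2| = 1); (5,3)–(6,4) (|5−6| = |3−4| = 1); (5,3)–(7,1) (|5−7| = |3−1| = 2).
Total attacking pairs: 6.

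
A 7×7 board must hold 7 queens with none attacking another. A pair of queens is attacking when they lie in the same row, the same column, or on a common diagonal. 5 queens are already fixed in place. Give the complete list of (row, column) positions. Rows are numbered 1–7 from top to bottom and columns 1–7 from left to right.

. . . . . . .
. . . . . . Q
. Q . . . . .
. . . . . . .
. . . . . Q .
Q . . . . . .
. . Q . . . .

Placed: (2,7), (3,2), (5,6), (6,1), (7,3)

Row 1: attacked by (2,7)→{6,7}; (3,2)→{2,4}; (5,6)→{2,6}; (6,1)→{1,6}; (7,3)→{3}. Safe: 5. Place at column 5.
Row 4: attacked by (1,5)→{2,5}; (2,7)→{5,7}; (3,2)→{1,2,3}; (5,6)→{5,6,7}; (6,1)→{1,3}; (7,3)→{3,6}. Safe: 4. Place at column 4.
Columns [5, 7, 2, 4, 6, 1, 3], r−c [-4, -5, 1, 0, -1, 5, 4], r+c [6, 9, 5, 8, 11, 7, 10] are all distinct, so no two queens attack.

(1,5) (2,7) (3,2) (4,4) (5,6) (6,1) (7,3)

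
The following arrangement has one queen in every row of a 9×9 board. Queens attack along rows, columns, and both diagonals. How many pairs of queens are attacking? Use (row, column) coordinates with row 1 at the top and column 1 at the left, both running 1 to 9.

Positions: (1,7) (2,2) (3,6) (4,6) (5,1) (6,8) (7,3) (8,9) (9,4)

Same column: (3,6)–(4,6) (column 6).
Same diagonal: (4,6)–(6,8) (|4−6| = |6−8| = 2); (4,6)–(7,3) (|4−7| = |6−3| = 3); (5,1)–(7,3) (|5−7| = |1−3| = 2).
Total attacking pairs: 4.

4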